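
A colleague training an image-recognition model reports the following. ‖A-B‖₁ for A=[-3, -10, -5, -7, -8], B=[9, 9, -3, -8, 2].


d = |-3-9| + |-10-9| + |-5+ 3| + |-7+ 8| + |-8-2|
  = 12 + 19 + 2 + 1 + 10
  = 44

44


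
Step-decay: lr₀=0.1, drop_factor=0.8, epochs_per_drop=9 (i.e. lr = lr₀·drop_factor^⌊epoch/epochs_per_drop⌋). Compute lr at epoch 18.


n_drops = ⌊18/9⌋ = 2
lr = 0.1·0.8^2 = 0.1·0.64 = 0.064

0.064


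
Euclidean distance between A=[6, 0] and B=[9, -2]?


d = √((6-9)² + (0+ 2)²)
  = √(9 + 4)
  = √13 = 3.6056

3.6056


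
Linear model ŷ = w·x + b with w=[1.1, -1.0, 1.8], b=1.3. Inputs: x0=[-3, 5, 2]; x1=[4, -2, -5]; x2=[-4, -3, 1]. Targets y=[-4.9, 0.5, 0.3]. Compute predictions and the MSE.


ŷ0 = (1.1)·(-3) + (-1.0)·(5) + (1.8)·(2) + 1.3 = -3.4
ŷ1 = (1.1)·(4) + (-1.0)·(-2) + (1.8)·(-5) + 1.3 = -1.3
ŷ2 = (1.1)·(-4) + (-1.0)·(-3) + (1.8)·(1) + 1.3 = 1.7
errors² = [2.25, 3.24, 1.96]
MSE = 7.4500/3 = 2.4833

2.4833


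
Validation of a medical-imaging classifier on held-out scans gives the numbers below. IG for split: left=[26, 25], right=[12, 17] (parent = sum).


Parent = [38, 42], H_parent = 0.9982
H_left = 0.9997 (n=51), H_right = 0.9784 (n=29)
H_children = (51/80)·0.9997 + (29/80)·0.9784 = 0.992
IG = 0.9982 - 0.992 = 0.0062

0.0062


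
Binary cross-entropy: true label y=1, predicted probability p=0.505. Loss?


BCE = -[y·ln(p) + (1-y)·ln(1-p)]
= -1·ln(0.505) - 0
= -ln(0.505) = 0.6832

0.6832


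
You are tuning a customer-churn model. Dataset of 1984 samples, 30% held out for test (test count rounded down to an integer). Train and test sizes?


Test = ⌊1984·30/100⌋ = 595
Train = 1984 - 595 = 1389

Train: 1389, Test: 595


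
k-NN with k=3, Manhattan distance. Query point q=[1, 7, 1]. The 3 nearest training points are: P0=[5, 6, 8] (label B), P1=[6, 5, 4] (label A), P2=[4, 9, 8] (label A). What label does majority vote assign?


d(q,P0) = 12  (label B)
d(q,P1) = 10  (label A)
d(q,P2) = 12  (label A)
Votes: A=2, B=1
Majority → A

A


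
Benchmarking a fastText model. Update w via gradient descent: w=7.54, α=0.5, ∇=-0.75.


w_new = w - α·∇
= 7.54 - 0.5·-0.75
= 7.54 + 0.375
= 7.915

7.915


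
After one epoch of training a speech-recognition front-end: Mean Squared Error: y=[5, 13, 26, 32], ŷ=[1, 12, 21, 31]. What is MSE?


Squared errors: (5-1)²=16, (13-12)²=1, (26-21)²=25, (32-31)²=1
Sum = 43
MSE = 43/4 = 43/4

43/4


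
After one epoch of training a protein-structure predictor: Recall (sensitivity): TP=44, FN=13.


Recall = TP/(TP+FN)
= 44/(44+13)
= 44/57 = 77.19%

77.19%


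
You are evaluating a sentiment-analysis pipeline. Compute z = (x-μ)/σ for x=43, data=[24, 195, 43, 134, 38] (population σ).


μ = 86.8, σ = 66.6015
z = (43 - 86.8)/66.6015 = -0.6576

-0.6576


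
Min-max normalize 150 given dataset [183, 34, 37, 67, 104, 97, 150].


min=34, max=183
(150-34)/(183-34) = 116/149 = 0.7785

0.7785


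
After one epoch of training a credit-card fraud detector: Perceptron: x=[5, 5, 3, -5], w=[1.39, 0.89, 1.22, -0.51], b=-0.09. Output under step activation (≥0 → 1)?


z = (5)·(1.39) + (5)·(0.89) + (3)·(1.22) + (-5)·(-0.51) - 0.09
  = 17.52
step(z) = 1 (z≥0)

1


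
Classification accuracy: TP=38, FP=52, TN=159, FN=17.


Accuracy = (TP+TN)/(TP+TN+FP+FN)
= (38+159)/(266)
= 197/266 = 74.06%

74.06%


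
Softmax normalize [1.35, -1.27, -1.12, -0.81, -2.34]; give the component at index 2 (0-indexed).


Exponentials: e^1.35=3.8574, e^-1.27=0.2808, e^-1.12=0.3263, e^-0.81=0.4449, e^-2.34=0.0963
Sum = 5.0057
Softmax = [0.7706, 0.0561, 0.0652, 0.0889, 0.0192]
p[2] = 0.3263/5.0057 = 0.0652

0.0652


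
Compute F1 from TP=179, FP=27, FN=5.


Precision = 179/206 = 0.8689
Recall = 179/184 = 0.9728
F1 = 2·P·R/(P+R) = 2·TP/(2·TP+FP+FN) = 358/(358+27+5) = 358/390 = 0.9179

0.9179


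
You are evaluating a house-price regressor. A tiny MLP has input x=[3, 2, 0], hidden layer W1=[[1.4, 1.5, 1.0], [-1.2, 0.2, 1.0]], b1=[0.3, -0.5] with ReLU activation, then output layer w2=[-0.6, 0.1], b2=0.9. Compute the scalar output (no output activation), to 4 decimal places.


z1[0] = (1.4)·(3) + (1.5)·(2) + (1.0)·(0) + 0.3 = 7.5
z1[1] = (-1.2)·(3) + (0.2)·(2) + (1.0)·(0) - 0.5 = -3.7
h = ReLU(z1) = [7.5, 0.0]
output = (-0.6)·(7.5) + (0.1)·(0.0) + 0.9 = -3.6

-3.6


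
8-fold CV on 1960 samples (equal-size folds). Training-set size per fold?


Fold size = 1960/8 = 245
Training per fold = 1960 - 245 = 1715

1715


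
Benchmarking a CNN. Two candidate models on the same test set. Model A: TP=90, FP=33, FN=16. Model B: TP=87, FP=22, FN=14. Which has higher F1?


Model A: P=90/123=0.7317, R=90/106=0.8491, F1=2PR/(P+R)=2TP/(2TP+FP+FN)=180/229=0.786
Model B: P=87/109=0.7982, R=87/101=0.8614, F1=2PR/(P+R)=2TP/(2TP+FP+FN)=174/210=0.8286
0.786 < 0.8286 → Model B

Model B


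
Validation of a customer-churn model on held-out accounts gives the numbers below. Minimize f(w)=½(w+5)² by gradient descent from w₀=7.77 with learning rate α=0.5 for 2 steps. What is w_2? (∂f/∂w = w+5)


step 1: grad = 7.77+5 = 12.77; w = 7.77 - 0.5·(12.77) = 1.385
step 2: grad = 1.385+5 = 6.385; w = 1.385 - 0.5·(6.385) = -1.8075

-1.8075


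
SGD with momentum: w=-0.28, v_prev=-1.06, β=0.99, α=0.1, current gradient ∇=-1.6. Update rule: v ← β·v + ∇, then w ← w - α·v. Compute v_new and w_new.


v_new = 0.99·-1.06 - 1.6 = -1.0494 - 1.6 = -2.6494
w_new = -0.28 - 0.1·-2.6494 = -0.28 + 0.26494 = -0.01506

v_new=-2.6494, w_new=-0.01506


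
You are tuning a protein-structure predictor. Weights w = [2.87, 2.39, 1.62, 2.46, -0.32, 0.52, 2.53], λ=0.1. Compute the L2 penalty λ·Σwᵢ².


‖w‖₂² = (2.87)² + (2.39)² + (1.62)² + (2.46)² + (-0.32)² + (0.52)² + (2.53)²
     = 8.2369 + 5.7121 + 2.6244 + 6.0516 + 0.1024 + 0.2704 + 6.4009
     = 29.3987
λ·‖w‖₂² = 0.1·29.3987 = 2.93987

2.93987


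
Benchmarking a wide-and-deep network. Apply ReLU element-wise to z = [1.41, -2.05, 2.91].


ReLU(1.41) = max(0, 1.41) = 1.41
ReLU(-2.05) = max(0, -2.05) = 0.0
ReLU(2.91) = max(0, 2.91) = 2.91
result = [1.41, 0.0, 2.91]

[1.41, 0.0, 2.91]


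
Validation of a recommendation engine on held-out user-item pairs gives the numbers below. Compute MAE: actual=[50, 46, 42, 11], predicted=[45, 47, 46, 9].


Absolute errors: |50-45|=5, |46-47|=1, |42-46|=4, |11-9|=2
Sum = 12
MAE = 12/4 = 3

3


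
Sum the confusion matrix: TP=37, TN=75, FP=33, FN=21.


Total = TP + TN + FP + FN
= 37 + 75 + 33 + 21
= 166
(Predicted positive: 70, predicted negative: 96)

166


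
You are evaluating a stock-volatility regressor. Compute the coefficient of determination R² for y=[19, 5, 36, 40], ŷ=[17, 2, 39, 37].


ȳ = 25
SS_res = Σ(y-ŷ)² = 31
SS_tot = Σ(y-ȳ)² = 782
R² = 1 - SS_res/SS_tot = 1 - 0.0396 = 0.9604

0.9604


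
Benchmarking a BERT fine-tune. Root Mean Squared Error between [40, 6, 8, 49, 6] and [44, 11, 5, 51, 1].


MSE = 79/5 = 15.8
RMSE = √(79/5) = 3.9749

3.9749


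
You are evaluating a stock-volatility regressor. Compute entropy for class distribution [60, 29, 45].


Probabilities: [60/134, 29/134, 45/134] ≈ [0.4478, 0.2164, 0.3358]
H = -((60/134)·log₂(60/134) + (29/134)·log₂(29/134) + (45/134)·log₂(45/134))
  = 1.5256 bits

1.5256 bits


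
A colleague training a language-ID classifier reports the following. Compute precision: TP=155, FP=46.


Precision = TP/(TP+FP)
= 155/(155+46)
= 155/201 = 77.11%

77.11%


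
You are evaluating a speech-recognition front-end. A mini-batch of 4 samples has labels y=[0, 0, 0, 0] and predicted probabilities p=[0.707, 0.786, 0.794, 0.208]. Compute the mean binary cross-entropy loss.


L[0] = -ln(1-0.707) = -ln(0.293) = 1.2276
L[1] = -ln(1-0.786) = -ln(0.214) = 1.5418
L[2] = -ln(1-0.794) = -ln(0.206) = 1.5799
L[3] = -ln(1-0.208) = -ln(0.792) = 0.2332
mean = (1.2276 + 1.5418 + 1.5799 + 0.2332)/4 = 1.1456

1.1456


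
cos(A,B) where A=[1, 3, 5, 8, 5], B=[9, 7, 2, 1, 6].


A·B = 1·9 + 3·7 + 5·2 + 8·1 + 5·6 = 78
‖A‖ = √124 = 11.1355, ‖B‖ = √171 = 13.0767
cos = 78/(√124·√171) = 78/√21204 = 0.5357

0.5357


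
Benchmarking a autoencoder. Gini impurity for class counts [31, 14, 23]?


Probabilities: [31/68, 14/68, 23/68] ≈ [0.4559, 0.2059, 0.3382]
Σpᵢ² = (961 + 196 + 529)/68² = 1686/4624
Gini = 1 - Σpᵢ² = 1 - 1686/4624 = 0.6354

0.6354


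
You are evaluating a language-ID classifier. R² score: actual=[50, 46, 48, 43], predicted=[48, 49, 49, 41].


ȳ = 46.75
SS_res = Σ(y-ŷ)² = 18
SS_tot = Σ(y-ȳ)² = 26.75
R² = 1 - SS_res/SS_tot = 1 - 0.6729 = 0.3271

0.3271


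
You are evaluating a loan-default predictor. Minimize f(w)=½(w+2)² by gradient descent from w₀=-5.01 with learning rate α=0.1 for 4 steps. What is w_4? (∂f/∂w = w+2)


step 1: grad = -5.01+2 = -3.01; w = -5.01 - 0.1·(-3.01) = -4.709
step 2: grad = -4.709+2 = -2.709; w = -4.709 - 0.1·(-2.709) = -4.4381
step 3: grad = -4.4381+2 = -2.4381; w = -4.4381 - 0.1·(-2.4381) = -4.19429
step 4: grad = -4.19429+2 = -2.19429; w = -4.19429 - 0.1·(-2.19429) = -3.974861

-3.974861


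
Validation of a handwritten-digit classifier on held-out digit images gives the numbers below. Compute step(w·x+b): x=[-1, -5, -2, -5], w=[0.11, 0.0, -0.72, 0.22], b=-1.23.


z = (-1)·(0.11) + (-5)·(0.0) + (-2)·(-0.72) + (-5)·(0.22) - 1.23
  = -1.0
step(z) = 0 (z<0)

0


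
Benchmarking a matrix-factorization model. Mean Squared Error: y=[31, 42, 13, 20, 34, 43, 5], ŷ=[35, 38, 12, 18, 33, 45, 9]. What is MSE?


Squared errors: (31-35)²=16, (42-38)²=16, (13-12)²=1, (20-18)²=4, (34-33)²=1, (43-45)²=4, (5-9)²=16
Sum = 58
MSE = 58/7 = 58/7

58/7


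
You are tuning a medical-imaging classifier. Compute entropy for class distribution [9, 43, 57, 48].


Probabilities: [9/157, 43/157, 57/157, 48/157] ≈ [0.0573, 0.2739, 0.3631, 0.3057]
H = -((9/157)·log₂(9/157) + (43/157)·log₂(43/157) + (57/157)·log₂(57/157) + (48/157)·log₂(48/157))
  = 1.8016 bits

1.8016 bits


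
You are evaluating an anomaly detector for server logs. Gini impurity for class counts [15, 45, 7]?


Probabilities: [15/67, 45/67, 7/67] ≈ [0.2239, 0.6716, 0.1045]
Σpᵢ² = (225 + 2025 + 49)/67² = 2299/4489
Gini = 1 - Σpᵢ² = 1 - 2299/4489 = 0.4879

0.4879


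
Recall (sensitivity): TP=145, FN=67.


Recall = TP/(TP+FN)
= 145/(145+67)
= 145/212 = 68.4%

68.4%


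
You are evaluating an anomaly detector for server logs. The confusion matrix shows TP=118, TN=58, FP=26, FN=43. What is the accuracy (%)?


Accuracy = (TP+TN)/(TP+TN+FP+FN)
= (118+58)/(245)
= 176/245 = 71.84%

71.84%


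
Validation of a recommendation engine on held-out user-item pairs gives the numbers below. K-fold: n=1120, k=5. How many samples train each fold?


Fold size = 1120/5 = 224
Training per fold = 1120 - 224 = 896

896


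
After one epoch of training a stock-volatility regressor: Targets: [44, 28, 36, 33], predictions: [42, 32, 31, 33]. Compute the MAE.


Absolute errors: |44-42|=2, |28-32|=4, |36-31|=5, |33-33|=0
Sum = 11
MAE = 11/4 = 11/4

11/4


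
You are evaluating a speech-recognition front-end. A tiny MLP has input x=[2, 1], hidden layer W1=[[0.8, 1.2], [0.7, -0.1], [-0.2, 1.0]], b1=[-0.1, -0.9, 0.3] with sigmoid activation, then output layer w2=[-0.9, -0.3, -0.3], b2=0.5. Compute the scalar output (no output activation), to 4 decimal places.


z1[0] = (0.8)·(2) + (1.2)·(1) - 0.1 = 2.7
z1[1] = (0.7)·(2) + (-0.1)·(1) - 0.9 = 0.4
z1[2] = (-0.2)·(2) + (1.0)·(1) + 0.3 = 0.9
h = sigmoid(z1) = [0.937, 0.5987, 0.7109]
output = (-0.9)·(0.937) + (-0.3)·(0.5987) + (-0.3)·(0.7109) + 0.5 = -0.7362

-0.7362


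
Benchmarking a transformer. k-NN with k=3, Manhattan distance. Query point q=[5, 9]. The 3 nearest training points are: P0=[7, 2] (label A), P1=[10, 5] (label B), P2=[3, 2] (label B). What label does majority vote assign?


d(q,P0) = 9  (label A)
d(q,P1) = 9  (label B)
d(q,P2) = 9  (label B)
Votes: A=1, B=2
Majority → B

B


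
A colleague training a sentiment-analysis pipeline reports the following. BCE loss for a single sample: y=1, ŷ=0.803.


BCE = -[y·ln(p) + (1-y)·ln(1-p)]
= -1·ln(0.803) - 0
= -ln(0.803) = 0.2194

0.2194


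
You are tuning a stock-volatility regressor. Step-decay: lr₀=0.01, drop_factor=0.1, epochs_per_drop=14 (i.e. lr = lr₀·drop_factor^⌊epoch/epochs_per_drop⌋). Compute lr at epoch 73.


n_drops = ⌊73/14⌋ = 5
lr = 0.01·0.1^5 = 0.01·0.00001 = 0.0000001

0.0000001


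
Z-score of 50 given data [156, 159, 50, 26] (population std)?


μ = 97.75, σ = 60.3588
z = (50 - 97.75)/60.3588 = -0.7911

-0.7911


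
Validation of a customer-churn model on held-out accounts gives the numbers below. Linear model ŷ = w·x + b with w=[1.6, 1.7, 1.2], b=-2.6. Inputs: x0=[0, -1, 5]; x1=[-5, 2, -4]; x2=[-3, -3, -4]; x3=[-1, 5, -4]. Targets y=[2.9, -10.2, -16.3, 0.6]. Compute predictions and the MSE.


ŷ0 = (1.6)·(0) + (1.7)·(-1) + (1.2)·(5) - 2.6 = 1.7
ŷ1 = (1.6)·(-5) + (1.7)·(2) + (1.2)·(-4) - 2.6 = -12.0
ŷ2 = (1.6)·(-3) + (1.7)·(-3) + (1.2)·(-4) - 2.6 = -17.3
ŷ3 = (1.6)·(-1) + (1.7)·(5) + (1.2)·(-4) - 2.6 = -0.5
errors² = [1.44, 3.24, 1.0, 1.21]
MSE = 6.8900/4 = 1.7225

1.7225


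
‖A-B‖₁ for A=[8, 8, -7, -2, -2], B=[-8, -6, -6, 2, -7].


d = |8+ 8| + |8+ 6| + |-7+ 6| + |-2-2| + |-2+ 7|
  = 16 + 14 + 1 + 4 + 5
  = 40

40


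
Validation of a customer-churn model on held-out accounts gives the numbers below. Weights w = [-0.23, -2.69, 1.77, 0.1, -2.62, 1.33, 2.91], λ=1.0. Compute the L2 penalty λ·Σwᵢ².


‖w‖₂² = (-0.23)² + (-2.69)² + (1.77)² + (0.1)² + (-2.62)² + (1.33)² + (2.91)²
     = 0.0529 + 7.2361 + 3.1329 + 0.01 + 6.8644 + 1.7689 + 8.4681
     = 27.5333
λ·‖w‖₂² = 1.0·27.5333 = 27.5333

27.5333


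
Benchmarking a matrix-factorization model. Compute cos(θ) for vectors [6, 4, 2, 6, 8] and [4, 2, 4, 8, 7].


A·B = 6·4 + 4·2 + 2·4 + 6·8 + 8·7 = 144
‖A‖ = √156 = 12.49, ‖B‖ = √149 = 12.2066
cos = 144/(√156·√149) = 144/√23244 = 0.9445

0.9445


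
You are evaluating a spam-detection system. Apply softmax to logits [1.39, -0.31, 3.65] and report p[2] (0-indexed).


Exponentials: e^1.39=4.0149, e^-0.31=0.7334, e^3.65=38.4747
Sum = 43.223
Softmax = [0.0929, 0.017, 0.8901]
p[2] = 38.4747/43.223 = 0.8901

0.8901


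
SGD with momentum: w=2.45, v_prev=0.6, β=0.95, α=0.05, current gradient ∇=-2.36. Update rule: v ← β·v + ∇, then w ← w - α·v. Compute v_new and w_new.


v_new = 0.95·0.6 - 2.36 = 0.57 - 2.36 = -1.79
w_new = 2.45 - 0.05·-1.79 = 2.45 + 0.0895 = 2.5395

v_new=-1.79, w_new=2.5395


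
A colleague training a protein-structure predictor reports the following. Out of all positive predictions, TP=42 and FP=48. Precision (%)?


Precision = TP/(TP+FP)
= 42/(42+48)
= 42/90 = 46.67%

46.67%


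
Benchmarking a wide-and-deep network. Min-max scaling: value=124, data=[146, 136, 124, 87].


min=87, max=146
(124-87)/(146-87) = 37/59 = 0.6271

0.6271


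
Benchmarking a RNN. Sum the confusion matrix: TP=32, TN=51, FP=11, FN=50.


Total = TP + TN + FP + FN
= 32 + 51 + 11 + 50
= 144
(Predicted positive: 43, predicted negative: 101)

144


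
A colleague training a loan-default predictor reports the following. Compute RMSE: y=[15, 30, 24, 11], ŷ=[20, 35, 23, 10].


MSE = 52/4 = 13
RMSE = √(52/4) = 3.6056

3.6056


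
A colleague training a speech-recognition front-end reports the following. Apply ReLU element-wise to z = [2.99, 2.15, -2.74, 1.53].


ReLU(2.99) = max(0, 2.99) = 2.99
ReLU(2.15) = max(0, 2.15) = 2.15
ReLU(-2.74) = max(0, -2.74) = 0.0
ReLU(1.53) = max(0, 1.53) = 1.53
result = [2.99, 2.15, 0.0, 1.53]

[2.99, 2.15, 0.0, 1.53]


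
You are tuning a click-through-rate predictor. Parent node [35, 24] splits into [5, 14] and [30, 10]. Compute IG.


Parent = [35, 24], H_parent = 0.9748
H_left = 0.8315 (n=19), H_right = 0.8113 (n=40)
H_children = (19/59)·0.8315 + (40/59)·0.8113 = 0.8178
IG = 0.9748 - 0.8178 = 0.157

0.157


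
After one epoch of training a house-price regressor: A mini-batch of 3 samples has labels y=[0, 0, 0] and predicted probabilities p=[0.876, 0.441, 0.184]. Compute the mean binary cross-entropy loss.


L[0] = -ln(1-0.876) = -ln(0.124) = 2.0875
L[1] = -ln(1-0.441) = -ln(0.559) = 0.5816
L[2] = -ln(1-0.184) = -ln(0.816) = 0.2033
mean = (2.0875 + 0.5816 + 0.2033)/3 = 0.9575

0.9575


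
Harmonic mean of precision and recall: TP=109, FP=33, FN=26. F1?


Precision = 109/142 = 0.7676
Recall = 109/135 = 0.8074
F1 = 2·P·R/(P+R) = 2·TP/(2·TP+FP+FN) = 218/(218+33+26) = 218/277 = 0.787

0.787


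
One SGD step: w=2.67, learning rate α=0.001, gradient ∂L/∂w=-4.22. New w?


w_new = w - α·∇
= 2.67 - 0.001·-4.22
= 2.67 + 0.00422
= 2.67422

2.67422


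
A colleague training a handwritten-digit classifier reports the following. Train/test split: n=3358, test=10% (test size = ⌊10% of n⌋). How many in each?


Test = ⌊3358·10/100⌋ = 335
Train = 3358 - 335 = 3023

Train: 3023, Test: 335


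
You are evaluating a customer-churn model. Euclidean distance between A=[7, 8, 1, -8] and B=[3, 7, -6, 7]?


d = √((7-3)² + (8-7)² + (1+ 6)² + (-8-7)²)
  = √(16 + 1 + 49 + 225)
  = √291 = 17.0587

17.0587


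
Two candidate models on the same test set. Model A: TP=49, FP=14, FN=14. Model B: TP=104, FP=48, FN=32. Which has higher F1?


Model A: P=49/63=0.7778, R=49/63=0.7778, F1=2PR/(P+R)=2TP/(2TP+FP+FN)=98/126=0.7778
Model B: P=104/152=0.6842, R=104/136=0.7647, F1=2PR/(P+R)=2TP/(2TP+FP+FN)=208/288=0.7222
0.7778 > 0.7222 → Model A

Model A


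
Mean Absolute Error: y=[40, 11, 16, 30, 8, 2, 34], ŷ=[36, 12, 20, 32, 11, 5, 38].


Absolute errors: |40-36|=4, |11-12|=1, |16-20|=4, |30-32|=2, |8-11|=3, |2-5|=3, |34-38|=4
Sum = 21
MAE = 21/7 = 3

3


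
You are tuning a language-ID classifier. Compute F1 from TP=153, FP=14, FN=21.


Precision = 153/167 = 0.9162
Recall = 153/174 = 0.8793
F1 = 2·P·R/(P+R) = 2·TP/(2·TP+FP+FN) = 306/(306+14+21) = 306/341 = 0.8974

0.8974


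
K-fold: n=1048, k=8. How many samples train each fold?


Fold size = 1048/8 = 131
Training per fold = 1048 - 131 = 917

917


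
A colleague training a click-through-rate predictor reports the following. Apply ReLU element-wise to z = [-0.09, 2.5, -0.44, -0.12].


ReLU(-0.09) = max(0, -0.09) = 0.0
ReLU(2.5) = max(0, 2.5) = 2.5
ReLU(-0.44) = max(0, -0.44) = 0.0
ReLU(-0.12) = max(0, -0.12) = 0.0
result = [0.0, 2.5, 0.0, 0.0]

[0.0, 2.5, 0.0, 0.0]


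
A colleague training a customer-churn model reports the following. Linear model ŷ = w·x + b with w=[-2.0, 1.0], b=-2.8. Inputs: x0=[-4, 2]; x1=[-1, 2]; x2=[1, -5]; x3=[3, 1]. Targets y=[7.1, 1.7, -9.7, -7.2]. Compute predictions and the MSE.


ŷ0 = (-2.0)·(-4) + (1.0)·(2) - 2.8 = 7.2
ŷ1 = (-2.0)·(-1) + (1.0)·(2) - 2.8 = 1.2
ŷ2 = (-2.0)·(1) + (1.0)·(-5) - 2.8 = -9.8
ŷ3 = (-2.0)·(3) + (1.0)·(1) - 2.8 = -7.8
errors² = [0.01, 0.25, 0.01, 0.36]
MSE = 0.6300/4 = 0.1575

0.1575


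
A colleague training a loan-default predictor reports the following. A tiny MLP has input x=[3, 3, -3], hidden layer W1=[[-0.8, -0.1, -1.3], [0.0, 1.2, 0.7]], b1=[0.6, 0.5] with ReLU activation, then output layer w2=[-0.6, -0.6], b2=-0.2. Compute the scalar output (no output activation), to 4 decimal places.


z1[0] = (-0.8)·(3) + (-0.1)·(3) + (-1.3)·(-3) + 0.6 = 1.8
z1[1] = (0.0)·(3) + (1.2)·(3) + (0.7)·(-3) + 0.5 = 2.0
h = ReLU(z1) = [1.8, 2.0]
output = (-0.6)·(1.8) + (-0.6)·(2.0) - 0.2 = -2.48

-2.48


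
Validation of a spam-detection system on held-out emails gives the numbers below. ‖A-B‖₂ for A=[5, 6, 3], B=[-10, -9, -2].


d = √((5+ 10)² + (6+ 9)² + (3+ 2)²)
  = √(225 + 225 + 25)
  = √475 = 21.7945

21.7945


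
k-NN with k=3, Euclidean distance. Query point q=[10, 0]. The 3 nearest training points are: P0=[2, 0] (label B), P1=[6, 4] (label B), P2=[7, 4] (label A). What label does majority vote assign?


d(q,P0) = 8.0  (label B)
d(q,P1) = 5.6569  (label B)
d(q,P2) = 5.0  (label A)
Votes: A=1, B=2
Majority → B

B


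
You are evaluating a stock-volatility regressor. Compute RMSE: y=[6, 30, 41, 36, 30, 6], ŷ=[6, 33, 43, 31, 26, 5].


MSE = 55/6 = 9.1667
RMSE = √(55/6) = 3.0277

3.0277


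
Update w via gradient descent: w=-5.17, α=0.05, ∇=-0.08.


w_new = w - α·∇
= -5.17 - 0.05·-0.08
= -5.17 + 0.004
= -5.166

-5.166


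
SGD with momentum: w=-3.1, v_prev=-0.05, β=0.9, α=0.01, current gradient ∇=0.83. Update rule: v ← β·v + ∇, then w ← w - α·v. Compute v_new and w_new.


v_new = 0.9·-0.05 + 0.83 = -0.045 + 0.83 = 0.785
w_new = -3.1 - 0.01·0.785 = -3.1 - 0.00785 = -3.10785

v_new=0.785, w_new=-3.10785


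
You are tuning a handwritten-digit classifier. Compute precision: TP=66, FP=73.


Precision = TP/(TP+FP)
= 66/(66+73)
= 66/139 = 47.48%

47.48%


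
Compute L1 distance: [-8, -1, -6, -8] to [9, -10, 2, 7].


d = |-8-9| + |-1+ 10| + |-6-2| + |-8-7|
  = 17 + 9 + 8 + 15
  = 49

49


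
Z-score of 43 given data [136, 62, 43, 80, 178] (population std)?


μ = 99.8, σ = 49.9456
z = (43 - 99.8)/49.9456 = -1.1372

-1.1372


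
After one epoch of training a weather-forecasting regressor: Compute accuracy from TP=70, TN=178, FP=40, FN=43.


Accuracy = (TP+TN)/(TP+TN+FP+FN)
= (70+178)/(331)
= 248/331 = 74.92%

74.92%


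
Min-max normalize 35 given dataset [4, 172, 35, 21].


min=4, max=172
(35-4)/(172-4) = 31/168 = 0.1845

0.1845


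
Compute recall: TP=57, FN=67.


Recall = TP/(TP+FN)
= 57/(57+67)
= 57/124 = 45.97%

45.97%


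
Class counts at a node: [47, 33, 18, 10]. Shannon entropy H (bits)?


Probabilities: [47/108, 33/108, 18/108, 10/108] ≈ [0.4352, 0.3056, 0.1667, 0.0926]
H = -((47/108)·log₂(47/108) + (33/108)·log₂(33/108) + (18/108)·log₂(18/108) + (10/108)·log₂(10/108))
  = 1.7937 bits

1.7937 bits


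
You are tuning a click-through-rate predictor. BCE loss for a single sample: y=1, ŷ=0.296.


BCE = -[y·ln(p) + (1-y)·ln(1-p)]
= -1·ln(0.296) - 0
= -ln(0.296) = 1.2174

1.2174


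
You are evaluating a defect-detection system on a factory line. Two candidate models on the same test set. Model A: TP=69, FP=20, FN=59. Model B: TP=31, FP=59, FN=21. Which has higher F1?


Model A: P=69/89=0.7753, R=69/128=0.5391, F1=2PR/(P+R)=2TP/(2TP+FP+FN)=138/217=0.6359
Model B: P=31/90=0.3444, R=31/52=0.5962, F1=2PR/(P+R)=2TP/(2TP+FP+FN)=62/142=0.4366
0.6359 > 0.4366 → Model A

Model A


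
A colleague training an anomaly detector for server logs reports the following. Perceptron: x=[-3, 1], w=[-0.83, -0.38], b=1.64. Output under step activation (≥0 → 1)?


z = (-3)·(-0.83) + (1)·(-0.38) + 1.64
  = 3.75
step(z) = 1 (z≥0)

1


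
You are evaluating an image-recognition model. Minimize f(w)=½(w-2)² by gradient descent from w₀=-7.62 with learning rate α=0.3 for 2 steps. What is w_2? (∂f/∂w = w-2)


step 1: grad = -7.62-2 = -9.62; w = -7.62 - 0.3·(-9.62) = -4.734
step 2: grad = -4.734-2 = -6.734; w = -4.734 - 0.3·(-6.734) = -2.7138

-2.7138


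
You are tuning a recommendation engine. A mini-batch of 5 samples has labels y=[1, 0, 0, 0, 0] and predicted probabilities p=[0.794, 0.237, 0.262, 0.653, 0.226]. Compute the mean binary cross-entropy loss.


L[0] = -ln(0.794) = 0.2307
L[1] = -ln(1-0.237) = -ln(0.763) = 0.2705
L[2] = -ln(1-0.262) = -ln(0.738) = 0.3038
L[3] = -ln(1-0.653) = -ln(0.347) = 1.0584
L[4] = -ln(1-0.226) = -ln(0.774) = 0.2562
mean = (0.2307 + 0.2705 + 0.3038 + 1.0584 + 0.2562)/5 = 0.4239

0.4239


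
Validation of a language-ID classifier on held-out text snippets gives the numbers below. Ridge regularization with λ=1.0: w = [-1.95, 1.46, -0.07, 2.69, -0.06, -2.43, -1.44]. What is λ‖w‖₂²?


‖w‖₂² = (-1.95)² + (1.46)² + (-0.07)² + (2.69)² + (-0.06)² + (-2.43)² + (-1.44)²
     = 3.8025 + 2.1316 + 0.0049 + 7.2361 + 0.0036 + 5.9049 + 2.0736
     = 21.1572
λ·‖w‖₂² = 1.0·21.1572 = 21.1572

21.1572


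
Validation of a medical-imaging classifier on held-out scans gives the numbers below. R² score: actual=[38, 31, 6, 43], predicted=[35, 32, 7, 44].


ȳ = 29.5
SS_res = Σ(y-ŷ)² = 12
SS_tot = Σ(y-ȳ)² = 809
R² = 1 - SS_res/SS_tot = 1 - 0.0148 = 0.9852

0.9852


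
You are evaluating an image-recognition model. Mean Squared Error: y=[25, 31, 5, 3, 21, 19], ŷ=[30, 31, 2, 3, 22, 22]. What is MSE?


Squared errors: (25-30)²=25, (31-31)²=0, (5-2)²=9, (3-3)²=0, (21-22)²=1, (19-22)²=9
Sum = 44
MSE = 44/6 = 22/3

22/3


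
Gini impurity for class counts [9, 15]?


Probabilities: [9/24, 15/24] ≈ [0.375, 0.625]
Σpᵢ² = (81 + 225)/24² = 306/576
Gini = 1 - Σpᵢ² = 1 - 306/576 = 0.4688

0.4688


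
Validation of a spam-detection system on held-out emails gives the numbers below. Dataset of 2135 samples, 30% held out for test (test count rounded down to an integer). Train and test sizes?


Test = ⌊2135·30/100⌋ = 640
Train = 2135 - 640 = 1495

Train: 1495, Test: 640


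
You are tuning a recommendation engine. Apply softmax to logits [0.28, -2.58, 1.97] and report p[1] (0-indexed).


Exponentials: e^0.28=1.3231, e^-2.58=0.0758, e^1.97=7.1707
Sum = 8.5696
Softmax = [0.1544, 0.0088, 0.8368]
p[1] = 0.0758/8.5696 = 0.0088

0.0088


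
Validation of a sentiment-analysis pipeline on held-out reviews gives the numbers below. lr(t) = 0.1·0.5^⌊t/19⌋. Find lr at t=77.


n_drops = ⌊77/19⌋ = 4
lr = 0.1·0.5^4 = 0.1·0.0625 = 0.00625

0.00625


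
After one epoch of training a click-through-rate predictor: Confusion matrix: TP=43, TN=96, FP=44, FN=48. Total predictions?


Total = TP + TN + FP + FN
= 43 + 96 + 44 + 48
= 231
(Predicted positive: 87, predicted negative: 144)

231


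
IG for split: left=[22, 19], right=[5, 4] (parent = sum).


Parent = [27, 23], H_parent = 0.9954
H_left = 0.9961 (n=41), H_right = 0.9911 (n=9)
H_children = (41/50)·0.9961 + (9/50)·0.9911 = 0.9952
IG = 0.9954 - 0.9952 = 0.0002

0.0002


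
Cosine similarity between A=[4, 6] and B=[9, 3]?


A·B = 4·9 + 6·3 = 54
‖A‖ = √52 = 7.2111, ‖B‖ = √90 = 9.4868
cos = 54/(√52·√90) = 54/√4680 = 0.7894

0.7894


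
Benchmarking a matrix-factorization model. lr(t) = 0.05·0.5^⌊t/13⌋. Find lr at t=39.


n_drops = ⌊39/13⌋ = 3
lr = 0.05·0.5^3 = 0.05·0.125 = 0.00625

0.00625


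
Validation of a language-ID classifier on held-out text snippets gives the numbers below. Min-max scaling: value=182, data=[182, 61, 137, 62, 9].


min=9, max=182
(182-9)/(182-9) = 173/173 = 1.0

1.0


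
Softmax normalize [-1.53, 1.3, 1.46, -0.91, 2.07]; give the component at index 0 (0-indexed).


Exponentials: e^-1.53=0.2165, e^1.3=3.6693, e^1.46=4.306, e^-0.91=0.4025, e^2.07=7.9248
Sum = 16.5191
Softmax = [0.0131, 0.2221, 0.2607, 0.0244, 0.4797]
p[0] = 0.2165/16.5191 = 0.0131

0.0131


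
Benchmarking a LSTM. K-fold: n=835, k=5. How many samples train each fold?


Fold size = 835/5 = 167
Training per fold = 835 - 167 = 668

668


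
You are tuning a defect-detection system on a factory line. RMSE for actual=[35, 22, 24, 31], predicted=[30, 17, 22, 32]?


MSE = 55/4 = 13.75
RMSE = √(55/4) = 3.7081

3.7081


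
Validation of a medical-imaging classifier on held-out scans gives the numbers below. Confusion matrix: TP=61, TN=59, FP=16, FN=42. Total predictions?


Total = TP + TN + FP + FN
= 61 + 59 + 16 + 42
= 178
(Predicted positive: 77, predicted negative: 101)

178


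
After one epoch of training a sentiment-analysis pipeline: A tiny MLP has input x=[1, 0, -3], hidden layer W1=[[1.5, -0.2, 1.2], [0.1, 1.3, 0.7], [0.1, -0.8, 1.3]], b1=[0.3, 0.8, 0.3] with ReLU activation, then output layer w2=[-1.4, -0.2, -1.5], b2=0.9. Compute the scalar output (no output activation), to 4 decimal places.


z1[0] = (1.5)·(1) + (-0.2)·(0) + (1.2)·(-3) + 0.3 = -1.8
z1[1] = (0.1)·(1) + (1.3)·(0) + (0.7)·(-3) + 0.8 = -1.2
z1[2] = (0.1)·(1) + (-0.8)·(0) + (1.3)·(-3) + 0.3 = -3.5
h = ReLU(z1) = [0.0, 0.0, 0.0]
output = (-1.4)·(0.0) + (-0.2)·(0.0) + (-1.5)·(0.0) + 0.9 = 0.9

0.9


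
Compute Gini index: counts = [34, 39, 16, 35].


Probabilities: [34/124, 39/124, 16/124, 35/124] ≈ [0.2742, 0.3145, 0.129, 0.2823]
Σpᵢ² = (1156 + 1521 + 256 + 1225)/124² = 4158/15376
Gini = 1 - Σpᵢ² = 1 - 4158/15376 = 0.7296

0.7296


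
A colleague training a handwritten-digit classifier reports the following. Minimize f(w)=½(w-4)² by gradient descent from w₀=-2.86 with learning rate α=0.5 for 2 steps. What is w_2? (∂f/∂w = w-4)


step 1: grad = -2.86-4 = -6.86; w = -2.86 - 0.5·(-6.86) = 0.57
step 2: grad = 0.57-4 = -3.43; w = 0.57 - 0.5·(-3.43) = 2.285

2.285


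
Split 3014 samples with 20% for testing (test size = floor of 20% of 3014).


Test = ⌊3014·20/100⌋ = 602
Train = 3014 - 602 = 2412

Train: 2412, Test: 602


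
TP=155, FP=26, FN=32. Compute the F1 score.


Precision = 155/181 = 0.8564
Recall = 155/187 = 0.8289
F1 = 2·P·R/(P+R) = 2·TP/(2·TP+FP+FN) = 310/(310+26+32) = 310/368 = 0.8424

0.8424


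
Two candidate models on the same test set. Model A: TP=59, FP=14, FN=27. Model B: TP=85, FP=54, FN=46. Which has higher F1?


Model A: P=59/73=0.8082, R=59/86=0.686, F1=2PR/(P+R)=2TP/(2TP+FP+FN)=118/159=0.7421
Model B: P=85/139=0.6115, R=85/131=0.6489, F1=2PR/(P+R)=2TP/(2TP+FP+FN)=170/270=0.6296
0.7421 > 0.6296 → Model A

Model A


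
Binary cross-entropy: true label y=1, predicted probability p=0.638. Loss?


BCE = -[y·ln(p) + (1-y)·ln(1-p)]
= -1·ln(0.638) - 0
= -ln(0.638) = 0.4494

0.4494


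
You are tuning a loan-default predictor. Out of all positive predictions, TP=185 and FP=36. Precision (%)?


Precision = TP/(TP+FP)
= 185/(185+36)
= 185/221 = 83.71%

83.71%


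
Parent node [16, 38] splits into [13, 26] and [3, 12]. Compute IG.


Parent = [16, 38], H_parent = 0.8767
H_left = 0.9183 (n=39), H_right = 0.7219 (n=15)
H_children = (39/54)·0.9183 + (15/54)·0.7219 = 0.8637
IG = 0.8767 - 0.8637 = 0.013

0.013


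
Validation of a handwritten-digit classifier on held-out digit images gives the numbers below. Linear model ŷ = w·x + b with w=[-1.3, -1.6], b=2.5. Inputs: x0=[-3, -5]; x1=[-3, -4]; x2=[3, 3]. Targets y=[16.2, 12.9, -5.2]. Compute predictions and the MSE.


ŷ0 = (-1.3)·(-3) + (-1.6)·(-5) + 2.5 = 14.4
ŷ1 = (-1.3)·(-3) + (-1.6)·(-4) + 2.5 = 12.8
ŷ2 = (-1.3)·(3) + (-1.6)·(3) + 2.5 = -6.2
errors² = [3.24, 0.01, 1.0]
MSE = 4.2500/3 = 1.4167

1.4167


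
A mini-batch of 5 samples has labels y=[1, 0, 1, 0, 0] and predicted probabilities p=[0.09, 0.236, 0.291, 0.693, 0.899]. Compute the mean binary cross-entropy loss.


L[0] = -ln(0.09) = 2.4079
L[1] = -ln(1-0.236) = -ln(0.764) = 0.2692
L[2] = -ln(0.291) = 1.2344
L[3] = -ln(1-0.693) = -ln(0.307) = 1.1809
L[4] = -ln(1-0.899) = -ln(0.101) = 2.2926
mean = (2.4079 + 0.2692 + 1.2344 + 1.1809 + 2.2926)/5 = 1.477

1.477


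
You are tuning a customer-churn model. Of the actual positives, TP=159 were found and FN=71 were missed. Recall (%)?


Recall = TP/(TP+FN)
= 159/(159+71)
= 159/230 = 69.13%

69.13%


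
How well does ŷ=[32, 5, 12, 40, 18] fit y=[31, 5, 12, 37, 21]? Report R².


ȳ = 21.2
SS_res = Σ(y-ŷ)² = 19
SS_tot = Σ(y-ȳ)² = 692.8
R² = 1 - SS_res/SS_tot = 1 - 0.0274 = 0.9726

0.9726


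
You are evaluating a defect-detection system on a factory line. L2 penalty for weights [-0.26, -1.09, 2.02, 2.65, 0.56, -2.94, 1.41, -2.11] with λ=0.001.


‖w‖₂² = (-0.26)² + (-1.09)² + (2.02)² + (2.65)² + (0.56)² + (-2.94)² + (1.41)² + (-2.11)²
     = 0.0676 + 1.1881 + 4.0804 + 7.0225 + 0.3136 + 8.6436 + 1.9881 + 4.4521
     = 27.756
λ·‖w‖₂² = 0.001·27.756 = 0.027756

0.027756


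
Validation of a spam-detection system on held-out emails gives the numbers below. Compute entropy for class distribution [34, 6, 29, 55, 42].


Probabilities: [34/166, 6/166, 29/166, 55/166, 42/166] ≈ [0.2048, 0.0361, 0.1747, 0.3313, 0.253]
H = -((34/166)·log₂(34/166) + (6/166)·log₂(6/166) + (29/166)·log₂(29/166) + (55/166)·log₂(55/166) + (42/166)·log₂(42/166))
  = 2.1111 bits

2.1111 bits


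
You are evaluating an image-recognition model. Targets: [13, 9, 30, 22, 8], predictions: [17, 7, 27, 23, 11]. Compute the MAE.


Absolute errors: |13-17|=4, |9-7|=2, |30-27|=3, |22-23|=1, |8-11|=3
Sum = 13
MAE = 13/5 = 13/5

13/5


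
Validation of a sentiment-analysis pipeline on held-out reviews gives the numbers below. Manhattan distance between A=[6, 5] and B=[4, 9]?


d = |6-4| + |5-9|
  = 2 + 4
  = 6

6


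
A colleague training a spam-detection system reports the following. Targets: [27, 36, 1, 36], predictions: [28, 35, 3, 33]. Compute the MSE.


Squared errors: (27-28)²=1, (36-35)²=1, (1-3)²=4, (36-33)²=9
Sum = 15
MSE = 15/4 = 15/4

15/4


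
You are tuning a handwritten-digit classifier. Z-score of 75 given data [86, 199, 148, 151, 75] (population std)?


μ = 131.8, σ = 45.762
z = (75 - 131.8)/45.762 = -1.2412

-1.2412


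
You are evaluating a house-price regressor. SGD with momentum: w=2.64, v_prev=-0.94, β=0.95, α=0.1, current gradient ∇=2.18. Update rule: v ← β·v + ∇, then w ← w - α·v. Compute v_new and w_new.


v_new = 0.95·-0.94 + 2.18 = -0.893 + 2.18 = 1.287
w_new = 2.64 - 0.1·1.287 = 2.64 - 0.1287 = 2.5113

v_new=1.287, w_new=2.5113


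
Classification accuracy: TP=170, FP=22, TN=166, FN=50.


Accuracy = (TP+TN)/(TP+TN+FP+FN)
= (170+166)/(408)
= 336/408 = 82.35%

82.35%


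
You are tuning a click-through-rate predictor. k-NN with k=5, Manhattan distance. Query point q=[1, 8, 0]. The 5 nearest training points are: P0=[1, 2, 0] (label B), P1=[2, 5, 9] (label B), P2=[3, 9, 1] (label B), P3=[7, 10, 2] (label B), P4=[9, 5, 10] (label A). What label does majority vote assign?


d(q,P0) = 6  (label B)
d(q,P1) = 13  (label B)
d(q,P2) = 4  (label B)
d(q,P3) = 10  (label B)
d(q,P4) = 21  (label A)
Votes: A=1, B=4
Majority → B

B


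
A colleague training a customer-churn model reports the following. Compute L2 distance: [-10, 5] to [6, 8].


d = √((-10-6)² + (5-8)²)
  = √(256 + 9)
  = √265 = 16.2788

16.2788


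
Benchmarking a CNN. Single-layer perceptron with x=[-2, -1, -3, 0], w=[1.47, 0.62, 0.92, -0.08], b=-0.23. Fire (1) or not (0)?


z = (-2)·(1.47) + (-1)·(0.62) + (-3)·(0.92) + (0)·(-0.08) - 0.23
  = -6.55
step(z) = 0 (z<0)

0


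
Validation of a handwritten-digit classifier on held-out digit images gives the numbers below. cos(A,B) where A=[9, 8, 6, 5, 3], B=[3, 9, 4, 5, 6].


A·B = 9·3 + 8·9 + 6·4 + 5·5 + 3·6 = 166
‖A‖ = √215 = 14.6629, ‖B‖ = √167 = 12.9228
cos = 166/(√215·√167) = 166/√35905 = 0.8761

0.8761


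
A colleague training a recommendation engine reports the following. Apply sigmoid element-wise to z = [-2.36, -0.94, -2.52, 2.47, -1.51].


σ(-2.36) = 1/(1+e^2.36) = 0.0863
σ(-0.94) = 1/(1+e^0.94) = 0.2809
σ(-2.52) = 1/(1+e^2.52) = 0.0745
σ(2.47) = 1/(1+e^-2.47) = 0.922
σ(-1.51) = 1/(1+e^1.51) = 0.1809
result = [0.0863, 0.2809, 0.0745, 0.922, 0.1809]

[0.0863, 0.2809, 0.0745, 0.922, 0.1809]


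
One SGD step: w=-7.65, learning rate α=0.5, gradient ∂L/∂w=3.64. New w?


w_new = w - α·∇
= -7.65 - 0.5·3.64
= -7.65 - 1.82
= -9.47

-9.47


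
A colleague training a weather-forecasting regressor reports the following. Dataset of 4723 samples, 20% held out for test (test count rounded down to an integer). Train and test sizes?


Test = ⌊4723·20/100⌋ = 944
Train = 4723 - 944 = 3779

Train: 3779, Test: 944


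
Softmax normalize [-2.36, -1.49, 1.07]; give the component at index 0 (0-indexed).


Exponentials: e^-2.36=0.0944, e^-1.49=0.2254, e^1.07=2.9154
Sum = 3.2352
Softmax = [0.0292, 0.0697, 0.9012]
p[0] = 0.0944/3.2352 = 0.0292

0.0292


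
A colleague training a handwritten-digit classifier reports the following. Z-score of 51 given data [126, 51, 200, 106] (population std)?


μ = 120.75, σ = 53.3637
z = (51 - 120.75)/53.3637 = -1.3071

-1.3071


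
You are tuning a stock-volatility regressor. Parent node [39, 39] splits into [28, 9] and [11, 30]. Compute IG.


Parent = [39, 39], H_parent = 1
H_left = 0.8004 (n=37), H_right = 0.839 (n=41)
H_children = (37/78)·0.8004 + (41/78)·0.839 = 0.8207
IG = 1 - 0.8207 = 0.1793

0.1793


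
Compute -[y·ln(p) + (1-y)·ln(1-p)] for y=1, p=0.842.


BCE = -[y·ln(p) + (1-y)·ln(1-p)]
= -1·ln(0.842) - 0
= -ln(0.842) = 0.172

0.172


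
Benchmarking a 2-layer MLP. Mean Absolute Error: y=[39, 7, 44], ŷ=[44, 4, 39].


Absolute errors: |39-44|=5, |7-4|=3, |44-39|=5
Sum = 13
MAE = 13/3 = 13/3

13/3


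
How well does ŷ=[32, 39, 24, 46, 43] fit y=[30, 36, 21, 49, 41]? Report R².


ȳ = 35.4
SS_res = Σ(y-ŷ)² = 35
SS_tot = Σ(y-ȳ)² = 453.2
R² = 1 - SS_res/SS_tot = 1 - 0.0772 = 0.9228

0.9228


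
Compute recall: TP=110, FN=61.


Recall = TP/(TP+FN)
= 110/(110+61)
= 110/171 = 64.33%

64.33%


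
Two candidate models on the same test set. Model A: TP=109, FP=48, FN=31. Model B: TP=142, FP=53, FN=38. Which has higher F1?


Model A: P=109/157=0.6943, R=109/140=0.7786, F1=2PR/(P+R)=2TP/(2TP+FP+FN)=218/297=0.734
Model B: P=142/195=0.7282, R=142/180=0.7889, F1=2PR/(P+R)=2TP/(2TP+FP+FN)=284/375=0.7573
0.734 < 0.7573 → Model B

Model B


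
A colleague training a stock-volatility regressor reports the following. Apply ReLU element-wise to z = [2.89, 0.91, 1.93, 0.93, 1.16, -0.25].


ReLU(2.89) = max(0, 2.89) = 2.89
ReLU(0.91) = max(0, 0.91) = 0.91
ReLU(1.93) = max(0, 1.93) = 1.93
ReLU(0.93) = max(0, 0.93) = 0.93
ReLU(1.16) = max(0, 1.16) = 1.16
ReLU(-0.25) = max(0, -0.25) = 0.0
result = [2.89, 0.91, 1.93, 0.93, 1.16, 0.0]

[2.89, 0.91, 1.93, 0.93, 1.16, 0.0]


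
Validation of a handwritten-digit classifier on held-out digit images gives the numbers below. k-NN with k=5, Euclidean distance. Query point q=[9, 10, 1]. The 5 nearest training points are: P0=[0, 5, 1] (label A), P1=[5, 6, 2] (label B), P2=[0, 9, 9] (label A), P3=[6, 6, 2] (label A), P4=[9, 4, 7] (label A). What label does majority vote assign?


d(q,P0) = 10.2956  (label A)
d(q,P1) = 5.7446  (label B)
d(q,P2) = 12.083  (label A)
d(q,P3) = 5.099  (label A)
d(q,P4) = 8.4853  (label A)
Votes: A=4, B=1
Majority → A

A


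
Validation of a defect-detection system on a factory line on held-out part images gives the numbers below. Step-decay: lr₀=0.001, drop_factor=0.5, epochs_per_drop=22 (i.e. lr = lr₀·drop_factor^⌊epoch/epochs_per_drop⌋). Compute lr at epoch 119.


n_drops = ⌊119/22⌋ = 5
lr = 0.001·0.5^5 = 0.001·0.03125 = 0.00003125

0.00003125


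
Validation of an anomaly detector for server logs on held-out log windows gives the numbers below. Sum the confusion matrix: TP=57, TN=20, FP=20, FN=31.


Total = TP + TN + FP + FN
= 57 + 20 + 20 + 31
= 128
(Predicted positive: 77, predicted negative: 51)

128


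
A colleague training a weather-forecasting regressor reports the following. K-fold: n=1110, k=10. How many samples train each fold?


Fold size = 1110/10 = 111
Training per fold = 1110 - 111 = 999

999


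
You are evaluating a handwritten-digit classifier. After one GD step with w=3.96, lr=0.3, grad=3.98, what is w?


w_new = w - α·∇
= 3.96 - 0.3·3.98
= 3.96 - 1.194
= 2.766

2.766


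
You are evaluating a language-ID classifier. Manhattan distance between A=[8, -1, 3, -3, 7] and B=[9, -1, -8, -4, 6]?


d = |8-9| + |-1+ 1| + |3+ 8| + |-3+ 4| + |7-6|
  = 1 + 0 + 11 + 1 + 1
  = 14

14


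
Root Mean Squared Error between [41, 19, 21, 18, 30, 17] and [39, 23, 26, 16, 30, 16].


MSE = 50/6 = 8.3333
RMSE = √(50/6) = 2.8868

2.8868
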